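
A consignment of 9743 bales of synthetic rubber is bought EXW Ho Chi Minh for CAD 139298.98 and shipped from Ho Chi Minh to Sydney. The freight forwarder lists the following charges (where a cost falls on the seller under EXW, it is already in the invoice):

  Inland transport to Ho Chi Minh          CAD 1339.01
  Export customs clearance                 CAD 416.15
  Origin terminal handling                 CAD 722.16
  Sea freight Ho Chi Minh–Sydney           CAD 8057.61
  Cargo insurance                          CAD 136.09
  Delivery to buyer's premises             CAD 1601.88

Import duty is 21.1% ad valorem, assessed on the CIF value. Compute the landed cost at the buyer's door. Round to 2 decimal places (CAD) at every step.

Total landed cost: CAD 183215.55

EXW: the seller makes goods available at their premises; the buyer bears all onward costs.
CIF value = EXW price + inland to port + export clearance + origin terminal + freight + insurance = 139298.98 + 1339.01 + 416.15 + 722.16 + 8057.61 + 136.09 = 149970.00
Import duty = 149970.00 × 21.1% = 31643.67
Buyer bears: inland to port 1339.01 + export clearance 416.15 + origin terminal 722.16 + freight 8057.61 + insurance 136.09 + delivery 1601.88 + duty 31643.67 = 43916.57
Landed cost = invoice 139298.98 + 43916.57 = 183215.55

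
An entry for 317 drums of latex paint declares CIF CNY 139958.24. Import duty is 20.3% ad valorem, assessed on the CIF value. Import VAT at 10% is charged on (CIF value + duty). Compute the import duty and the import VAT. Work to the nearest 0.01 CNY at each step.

Import duty = 139958.24 × 20.3% = 28411.52
VAT base = CIF + duty = 139958.24 + 28411.52 = 168369.76
Import VAT = 168369.76 × 10% = 16836.98

Import duty: CNY 28411.52; import VAT: CNY 16836.98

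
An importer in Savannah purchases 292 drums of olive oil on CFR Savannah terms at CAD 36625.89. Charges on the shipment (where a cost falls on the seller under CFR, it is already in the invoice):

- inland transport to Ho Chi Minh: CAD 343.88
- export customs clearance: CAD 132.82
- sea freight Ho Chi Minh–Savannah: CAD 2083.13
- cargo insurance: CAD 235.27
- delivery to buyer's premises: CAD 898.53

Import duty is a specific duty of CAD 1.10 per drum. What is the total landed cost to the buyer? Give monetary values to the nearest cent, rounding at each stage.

Total landed cost: CAD 38080.89

CFR: the seller pays costs through ocean freight to the destination port, but not insurance.
Already in the invoice (seller's account under CFR): inland to port, export clearance, freight — exclude.
CIF value = CFR price + insurance = 36625.89 + 235.27 = 36861.16
Import duty = 292 × 1.10 = 321.20
Buyer bears: insurance 235.27 + delivery 898.53 + duty 321.20 = 1455.00
Landed cost = invoice 36625.89 + 1455.00 = 38080.89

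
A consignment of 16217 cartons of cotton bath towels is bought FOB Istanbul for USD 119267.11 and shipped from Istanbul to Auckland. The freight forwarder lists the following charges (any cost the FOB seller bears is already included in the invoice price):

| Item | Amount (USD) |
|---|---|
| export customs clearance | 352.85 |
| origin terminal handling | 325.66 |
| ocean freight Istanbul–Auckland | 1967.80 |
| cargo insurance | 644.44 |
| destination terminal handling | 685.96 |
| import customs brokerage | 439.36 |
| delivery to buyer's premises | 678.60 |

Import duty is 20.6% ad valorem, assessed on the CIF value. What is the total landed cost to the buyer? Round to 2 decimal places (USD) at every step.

FOB: the seller bears costs until goods are on board at the origin port; the buyer bears freight, insurance and all costs thereafter.
Already in the invoice (seller's account under FOB): export clearance, origin terminal — exclude.
CIF value = FOB price + freight + insurance = 119267.11 + 1967.80 + 644.44 = 121879.35
Import duty = 121879.35 × 20.6% = 25107.15
Buyer bears: freight 1967.80 + insurance 644.44 + destination terminal 685.96 + brokerage 439.36 + delivery 678.60 + duty 25107.15 = 29523.31
Landed cost = invoice 119267.11 + 29523.31 = 148790.42

Total landed cost: USD 148790.42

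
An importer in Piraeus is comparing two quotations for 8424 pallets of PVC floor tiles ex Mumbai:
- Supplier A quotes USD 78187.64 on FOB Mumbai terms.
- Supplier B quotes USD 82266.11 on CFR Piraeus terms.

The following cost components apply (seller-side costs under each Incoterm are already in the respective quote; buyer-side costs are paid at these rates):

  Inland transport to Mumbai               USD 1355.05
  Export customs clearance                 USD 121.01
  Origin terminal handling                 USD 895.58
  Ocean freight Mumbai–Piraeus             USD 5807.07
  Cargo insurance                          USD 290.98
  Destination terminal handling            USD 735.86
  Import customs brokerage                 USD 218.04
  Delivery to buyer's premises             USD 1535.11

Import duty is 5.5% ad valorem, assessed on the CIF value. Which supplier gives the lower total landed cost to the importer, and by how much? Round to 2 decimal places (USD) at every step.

Supplier B is cheaper by USD 1823.67

Supplier A (FOB):
CIF value = FOB price + freight + insurance = 78187.64 + 5807.07 + 290.98 = 84285.69
Import duty = 84285.69 × 5.5% = 4635.71
Buyer bears (A): 5807.07 + 290.98 + 735.86 + 218.04 + 1535.11 = 8587.06
Landed cost (A) = invoice 78187.64 + 8587.06 + duty 4635.71 = 91410.41
Supplier B (CFR):
CIF value = CFR price + insurance = 82266.11 + 290.98 = 82557.09
Import duty = 82557.09 × 5.5% = 4540.64
Buyer bears (B): 290.98 + 735.86 + 218.04 + 1535.11 = 2779.99
Landed cost (B) = invoice 82266.11 + 2779.99 + duty 4540.64 = 89586.74
Difference = |91410.41 − 89586.74| = 1823.67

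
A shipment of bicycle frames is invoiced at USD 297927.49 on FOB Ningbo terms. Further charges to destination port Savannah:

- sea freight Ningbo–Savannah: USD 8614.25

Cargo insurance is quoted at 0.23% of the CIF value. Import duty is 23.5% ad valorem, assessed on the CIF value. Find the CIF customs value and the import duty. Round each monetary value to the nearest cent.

CIF value: USD 307248.41; import duty: USD 72203.38

Let C be the CIF value. C = FOB price + freight + 0.23% × C
C − 0.23% × C = 297927.49 + 8614.25
0.9977 × C = 306541.74
C = 306541.74 / 0.9977 = 307248.41
Insurance premium = 0.23% × 307248.41 = 706.67
Import duty = 307248.41 × 23.5% = 72203.38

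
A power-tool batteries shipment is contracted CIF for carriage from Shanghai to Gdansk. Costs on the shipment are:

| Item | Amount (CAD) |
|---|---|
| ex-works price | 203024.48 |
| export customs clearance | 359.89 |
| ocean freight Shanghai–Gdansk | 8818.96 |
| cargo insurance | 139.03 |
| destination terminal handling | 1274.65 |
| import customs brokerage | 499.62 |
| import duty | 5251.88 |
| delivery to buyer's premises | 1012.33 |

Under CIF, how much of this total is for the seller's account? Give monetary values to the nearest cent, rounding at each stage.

Seller's account: CAD 212342.36

CIF: the seller pays costs through ocean freight and marine insurance to the destination port.
Seller's account: goods 203024.48 + export clearance 359.89 + freight 8818.96 + insurance 139.03 = 212342.36
Buyer's account: destination terminal 1274.65 + brokerage 499.62 + duty 5251.88 + delivery 1012.33 = 8038.48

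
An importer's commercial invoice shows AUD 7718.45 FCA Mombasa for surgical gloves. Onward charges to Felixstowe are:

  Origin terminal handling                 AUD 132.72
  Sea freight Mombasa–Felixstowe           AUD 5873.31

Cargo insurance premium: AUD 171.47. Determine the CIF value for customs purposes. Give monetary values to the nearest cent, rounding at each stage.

CIF = FCA price + pre-shipment costs + freight + insurance
CIF = 7718.45 + 132.72 + 5873.31 + 171.47 = 13895.95

CIF value: AUD 13895.95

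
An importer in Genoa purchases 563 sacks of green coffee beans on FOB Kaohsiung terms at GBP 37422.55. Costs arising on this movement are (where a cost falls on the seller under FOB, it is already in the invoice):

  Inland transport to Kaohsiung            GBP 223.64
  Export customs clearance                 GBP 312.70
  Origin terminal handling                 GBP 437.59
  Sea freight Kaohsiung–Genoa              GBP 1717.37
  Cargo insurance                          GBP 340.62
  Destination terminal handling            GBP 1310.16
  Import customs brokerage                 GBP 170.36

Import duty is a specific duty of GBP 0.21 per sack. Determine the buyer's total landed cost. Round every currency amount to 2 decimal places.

FOB: the seller bears costs until goods are on board at the origin port; the buyer bears freight, insurance and all costs thereafter.
Already in the invoice (seller's account under FOB): inland to port, export clearance, origin terminal — exclude.
CIF value = FOB price + freight + insurance = 37422.55 + 1717.37 + 340.62 = 39480.54
Import duty = 563 × 0.21 = 118.23
Buyer bears: freight 1717.37 + insurance 340.62 + destination terminal 1310.16 + brokerage 170.36 + duty 118.23 = 3656.74
Landed cost = invoice 37422.55 + 3656.74 = 41079.29

Total landed cost: GBP 41079.29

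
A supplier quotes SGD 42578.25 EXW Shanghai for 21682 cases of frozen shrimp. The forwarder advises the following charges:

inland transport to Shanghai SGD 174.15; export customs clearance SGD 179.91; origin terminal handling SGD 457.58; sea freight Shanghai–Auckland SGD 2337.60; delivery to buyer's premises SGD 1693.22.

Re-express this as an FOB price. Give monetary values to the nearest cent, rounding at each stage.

FOB price: SGD 43389.89

Not relevant to the conversion: delivery, freight — on the buyer under both terms; not part of either seller's price.
From EXW to FOB, the seller additionally bears: inland to port, export clearance, origin terminal.
FOB price = 42578.25 + 174.15 + 179.91 + 457.58 = 43389.89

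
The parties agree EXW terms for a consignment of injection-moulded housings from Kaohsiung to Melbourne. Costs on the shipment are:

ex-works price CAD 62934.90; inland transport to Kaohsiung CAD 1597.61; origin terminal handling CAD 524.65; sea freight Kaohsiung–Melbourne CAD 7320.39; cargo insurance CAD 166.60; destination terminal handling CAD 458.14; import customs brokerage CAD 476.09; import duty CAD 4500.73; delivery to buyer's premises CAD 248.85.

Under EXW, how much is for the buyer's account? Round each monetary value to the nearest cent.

Buyer's account: CAD 15293.06

EXW: the seller makes goods available at their premises; the buyer bears all onward costs.
Seller's account: goods 62934.90 = 62934.90
Buyer's account: inland to port 1597.61 + origin terminal 524.65 + freight 7320.39 + insurance 166.60 + destination terminal 458.14 + brokerage 476.09 + duty 4500.73 + delivery 248.85 = 15293.06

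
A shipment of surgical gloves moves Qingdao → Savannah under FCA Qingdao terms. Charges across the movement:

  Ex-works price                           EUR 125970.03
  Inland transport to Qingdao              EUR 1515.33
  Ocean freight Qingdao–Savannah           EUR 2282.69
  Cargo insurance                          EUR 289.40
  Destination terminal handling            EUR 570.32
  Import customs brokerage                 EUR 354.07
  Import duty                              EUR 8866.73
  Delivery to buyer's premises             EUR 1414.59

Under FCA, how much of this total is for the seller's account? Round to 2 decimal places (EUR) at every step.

Seller's account: EUR 127485.36

FCA: the seller delivers export-cleared goods to the carrier; the buyer bears costs from that point.
Seller's account: goods 125970.03 + inland to port 1515.33 = 127485.36
Buyer's account: freight 2282.69 + insurance 289.40 + destination terminal 570.32 + brokerage 354.07 + duty 8866.73 + delivery 1414.59 = 13777.80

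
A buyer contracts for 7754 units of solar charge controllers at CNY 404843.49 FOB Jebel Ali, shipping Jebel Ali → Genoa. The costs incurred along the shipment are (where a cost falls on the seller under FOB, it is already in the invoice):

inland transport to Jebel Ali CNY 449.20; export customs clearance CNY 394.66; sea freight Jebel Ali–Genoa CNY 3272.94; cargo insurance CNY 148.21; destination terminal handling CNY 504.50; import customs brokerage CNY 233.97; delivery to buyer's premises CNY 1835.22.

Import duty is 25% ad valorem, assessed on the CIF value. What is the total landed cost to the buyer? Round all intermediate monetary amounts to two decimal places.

Total landed cost: CNY 512904.49

FOB: the seller bears costs until goods are on board at the origin port; the buyer bears freight, insurance and all costs thereafter.
Already in the invoice (seller's account under FOB): inland to port, export clearance — exclude.
CIF value = FOB price + freight + insurance = 404843.49 + 3272.94 + 148.21 = 408264.64
Import duty = 408264.64 × 25% = 102066.16
Buyer bears: freight 3272.94 + insurance 148.21 + destination terminal 504.50 + brokerage 233.97 + delivery 1835.22 + duty 102066.16 = 108061.00
Landed cost = invoice 404843.49 + 108061.00 = 512904.49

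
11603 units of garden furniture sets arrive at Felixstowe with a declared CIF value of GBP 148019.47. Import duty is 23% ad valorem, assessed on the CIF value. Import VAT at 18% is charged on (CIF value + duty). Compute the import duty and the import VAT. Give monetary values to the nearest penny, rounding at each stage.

Import duty: GBP 34044.48; import VAT: GBP 32771.51

Import duty = 148019.47 × 23% = 34044.48
VAT base = CIF + duty = 148019.47 + 34044.48 = 182063.95
Import VAT = 182063.95 × 18% = 32771.51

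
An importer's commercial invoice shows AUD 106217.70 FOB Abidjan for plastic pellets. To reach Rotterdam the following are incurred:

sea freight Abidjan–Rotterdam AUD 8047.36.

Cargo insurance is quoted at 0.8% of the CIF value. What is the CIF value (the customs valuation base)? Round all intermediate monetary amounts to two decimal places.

Let C be the CIF value. C = FOB price + freight + 0.8% × C
C − 0.8% × C = 106217.70 + 8047.36
0.992 × C = 114265.06
C = 114265.06 / 0.992 = 115186.55
Insurance premium = 0.8% × 115186.55 = 921.49

CIF value: AUD 115186.55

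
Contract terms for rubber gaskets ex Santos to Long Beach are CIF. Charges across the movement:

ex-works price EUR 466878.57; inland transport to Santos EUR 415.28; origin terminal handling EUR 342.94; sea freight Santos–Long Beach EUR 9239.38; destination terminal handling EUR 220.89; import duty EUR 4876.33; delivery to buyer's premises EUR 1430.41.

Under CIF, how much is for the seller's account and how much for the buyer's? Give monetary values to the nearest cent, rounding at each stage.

CIF: the seller pays costs through ocean freight and marine insurance to the destination port.
Seller's account: goods 466878.57 + inland to port 415.28 + origin terminal 342.94 + freight 9239.38 = 476876.17
Buyer's account: destination terminal 220.89 + duty 4876.33 + delivery 1430.41 = 6527.63

Seller: EUR 476876.17; buyer: EUR 6527.63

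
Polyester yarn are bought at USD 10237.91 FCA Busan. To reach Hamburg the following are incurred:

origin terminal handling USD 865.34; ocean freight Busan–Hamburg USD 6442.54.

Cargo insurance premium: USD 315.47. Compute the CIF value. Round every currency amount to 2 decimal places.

CIF value: USD 17861.26

CIF = FCA price + pre-shipment costs + freight + insurance
CIF = 10237.91 + 865.34 + 6442.54 + 315.47 = 17861.26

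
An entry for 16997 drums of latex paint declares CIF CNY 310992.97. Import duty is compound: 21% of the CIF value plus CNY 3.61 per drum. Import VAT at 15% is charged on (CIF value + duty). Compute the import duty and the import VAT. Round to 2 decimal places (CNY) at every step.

Ad valorem component: 310992.97 × 21% = 65308.52
Specific component: 16997 × 3.61 = 61359.17
Import duty = 65308.52 + 61359.17 = 126667.69
VAT base = CIF + duty = 310992.97 + 126667.69 = 437660.66
Import VAT = 437660.66 × 15% = 65649.10

Import duty: CNY 126667.69; import VAT: CNY 65649.10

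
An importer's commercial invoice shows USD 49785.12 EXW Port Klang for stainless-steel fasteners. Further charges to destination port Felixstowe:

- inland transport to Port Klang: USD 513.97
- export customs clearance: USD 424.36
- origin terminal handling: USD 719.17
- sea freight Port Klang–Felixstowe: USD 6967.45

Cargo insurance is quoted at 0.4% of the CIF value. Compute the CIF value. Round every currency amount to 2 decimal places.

Let C be the CIF value. C = EXW price + pre-shipment costs + freight + 0.4% × C
C − 0.4% × C = 49785.12 + 513.97 + 424.36 + 719.17 + 6967.45
0.996 × C = 58410.07
C = 58410.07 / 0.996 = 58644.65
Insurance premium = 0.4% × 58644.65 = 234.58

CIF value: USD 58644.65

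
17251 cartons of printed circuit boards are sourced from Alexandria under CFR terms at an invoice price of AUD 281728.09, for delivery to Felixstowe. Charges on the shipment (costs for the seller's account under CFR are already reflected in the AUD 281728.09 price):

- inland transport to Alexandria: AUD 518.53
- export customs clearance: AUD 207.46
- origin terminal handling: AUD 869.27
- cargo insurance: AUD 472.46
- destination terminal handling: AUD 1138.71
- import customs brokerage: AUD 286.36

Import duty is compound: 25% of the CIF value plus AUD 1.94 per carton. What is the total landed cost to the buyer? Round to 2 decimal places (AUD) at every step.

Total landed cost: AUD 387642.70

CFR: the seller pays costs through ocean freight to the destination port, but not insurance.
Already in the invoice (seller's account under CFR): inland to port, export clearance, origin terminal — exclude.
CIF value = CFR price + insurance = 281728.09 + 472.46 = 282200.55
Ad valorem component: 282200.55 × 25% = 70550.14
Specific component: 17251 × 1.94 = 33466.94
Import duty = 70550.14 + 33466.94 = 104017.08
Buyer bears: insurance 472.46 + destination terminal 1138.71 + brokerage 286.36 + duty 104017.08 = 105914.61
Landed cost = invoice 281728.09 + 105914.61 = 387642.70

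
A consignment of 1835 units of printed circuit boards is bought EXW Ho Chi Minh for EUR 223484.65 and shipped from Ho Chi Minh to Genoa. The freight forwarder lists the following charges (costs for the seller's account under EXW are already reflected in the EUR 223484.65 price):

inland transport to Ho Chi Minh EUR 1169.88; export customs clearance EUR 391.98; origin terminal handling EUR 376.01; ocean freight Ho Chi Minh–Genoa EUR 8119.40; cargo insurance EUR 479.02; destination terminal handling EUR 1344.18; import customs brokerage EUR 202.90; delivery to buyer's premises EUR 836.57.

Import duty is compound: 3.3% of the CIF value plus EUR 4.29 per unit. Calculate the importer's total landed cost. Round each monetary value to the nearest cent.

Total landed cost: EUR 251999.43

EXW: the seller makes goods available at their premises; the buyer bears all onward costs.
CIF value = EXW price + inland to port + export clearance + origin terminal + freight + insurance = 223484.65 + 1169.88 + 391.98 + 376.01 + 8119.40 + 479.02 = 234020.94
Ad valorem component: 234020.94 × 3.3% = 7722.69
Specific component: 1835 × 4.29 = 7872.15
Import duty = 7722.69 + 7872.15 = 15594.84
Buyer bears: inland to port 1169.88 + export clearance 391.98 + origin terminal 376.01 + freight 8119.40 + insurance 479.02 + destination terminal 1344.18 + brokerage 202.90 + delivery 836.57 + duty 15594.84 = 28514.78
Landed cost = invoice 223484.65 + 28514.78 = 251999.43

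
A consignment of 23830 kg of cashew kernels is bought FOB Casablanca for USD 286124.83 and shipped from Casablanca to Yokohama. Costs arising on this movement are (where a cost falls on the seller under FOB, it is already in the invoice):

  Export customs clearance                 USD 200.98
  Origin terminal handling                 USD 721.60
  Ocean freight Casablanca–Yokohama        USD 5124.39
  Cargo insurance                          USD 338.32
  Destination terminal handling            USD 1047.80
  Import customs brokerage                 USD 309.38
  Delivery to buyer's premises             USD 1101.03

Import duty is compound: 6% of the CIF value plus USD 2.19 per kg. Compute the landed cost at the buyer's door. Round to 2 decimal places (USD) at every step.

Total landed cost: USD 363728.70

FOB: the seller bears costs until goods are on board at the origin port; the buyer bears freight, insurance and all costs thereafter.
Already in the invoice (seller's account under FOB): export clearance, origin terminal — exclude.
CIF value = FOB price + freight + insurance = 286124.83 + 5124.39 + 338.32 = 291587.54
Ad valorem component: 291587.54 × 6% = 17495.25
Specific component: 23830 × 2.19 = 52187.70
Import duty = 17495.25 + 52187.70 = 69682.95
Buyer bears: freight 5124.39 + insurance 338.32 + destination terminal 1047.80 + brokerage 309.38 + delivery 1101.03 + duty 69682.95 = 77603.87
Landed cost = invoice 286124.83 + 77603.87 = 363728.70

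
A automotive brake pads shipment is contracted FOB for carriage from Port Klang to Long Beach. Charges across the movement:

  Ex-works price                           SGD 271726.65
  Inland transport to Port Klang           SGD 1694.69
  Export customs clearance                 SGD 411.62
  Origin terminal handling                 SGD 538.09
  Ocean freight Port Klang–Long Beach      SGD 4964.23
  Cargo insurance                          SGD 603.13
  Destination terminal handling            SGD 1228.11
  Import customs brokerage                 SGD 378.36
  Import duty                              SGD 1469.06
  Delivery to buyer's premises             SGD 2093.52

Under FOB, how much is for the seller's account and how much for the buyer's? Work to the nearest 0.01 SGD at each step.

Seller: SGD 274371.05; buyer: SGD 10736.41

FOB: the seller bears costs until goods are on board at the origin port; the buyer bears freight, insurance and all costs thereafter.
Seller's account: goods 271726.65 + inland to port 1694.69 + export clearance 411.62 + origin terminal 538.09 = 274371.05
Buyer's account: freight 4964.23 + insurance 603.13 + destination terminal 1228.11 + brokerage 378.36 + duty 1469.06 + delivery 2093.52 = 10736.41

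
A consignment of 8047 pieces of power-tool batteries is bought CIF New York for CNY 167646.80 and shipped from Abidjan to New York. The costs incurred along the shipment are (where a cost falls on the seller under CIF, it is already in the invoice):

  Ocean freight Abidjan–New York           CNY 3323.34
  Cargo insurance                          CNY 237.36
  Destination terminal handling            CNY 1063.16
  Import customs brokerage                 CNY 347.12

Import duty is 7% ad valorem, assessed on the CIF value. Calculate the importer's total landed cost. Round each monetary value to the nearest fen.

Total landed cost: CNY 180792.36

CIF: the seller pays costs through ocean freight and marine insurance to the destination port.
Already in the invoice (seller's account under CIF): freight, insurance — exclude.
The CIF price already equals the CIF value: 167646.80
Import duty = 167646.80 × 7% = 11735.28
Buyer bears: destination terminal 1063.16 + brokerage 347.12 + duty 11735.28 = 13145.56
Landed cost = invoice 167646.80 + 13145.56 = 180792.36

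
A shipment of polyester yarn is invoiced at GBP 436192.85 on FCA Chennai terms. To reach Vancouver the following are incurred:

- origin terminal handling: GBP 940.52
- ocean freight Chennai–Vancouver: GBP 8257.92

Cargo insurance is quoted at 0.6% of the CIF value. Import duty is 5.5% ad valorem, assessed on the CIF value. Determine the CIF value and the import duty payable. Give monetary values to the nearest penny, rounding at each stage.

Let C be the CIF value. C = FCA price + pre-shipment costs + freight + 0.6% × C
C − 0.6% × C = 436192.85 + 940.52 + 8257.92
0.994 × C = 445391.29
C = 445391.29 / 0.994 = 448079.77
Insurance premium = 0.6% × 448079.77 = 2688.48
Import duty = 448079.77 × 5.5% = 24644.39

CIF value: GBP 448079.77; import duty: GBP 24644.39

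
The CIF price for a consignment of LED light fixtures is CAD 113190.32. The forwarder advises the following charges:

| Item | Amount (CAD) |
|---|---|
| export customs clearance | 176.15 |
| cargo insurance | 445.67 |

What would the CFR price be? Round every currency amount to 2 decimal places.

Not relevant to the conversion: export clearance — on the seller under both CIF and CFR; already in the CIF price and stays in the CFR price.
From CIF to CFR, the seller no longer bears: insurance.
CFR price = 113190.32 − 445.67 = 112744.65

CFR price: CAD 112744.65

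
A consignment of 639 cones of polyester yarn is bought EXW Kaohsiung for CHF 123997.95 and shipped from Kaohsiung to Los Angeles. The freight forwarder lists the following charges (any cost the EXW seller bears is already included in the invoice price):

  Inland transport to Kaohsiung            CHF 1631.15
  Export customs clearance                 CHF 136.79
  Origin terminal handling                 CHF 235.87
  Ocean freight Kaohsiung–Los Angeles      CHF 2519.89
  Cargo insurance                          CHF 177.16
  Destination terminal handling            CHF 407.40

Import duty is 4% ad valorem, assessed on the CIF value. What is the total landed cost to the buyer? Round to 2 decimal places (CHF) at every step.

EXW: the seller makes goods available at their premises; the buyer bears all onward costs.
CIF value = EXW price + inland to port + export clearance + origin terminal + freight + insurance = 123997.95 + 1631.15 + 136.79 + 235.87 + 2519.89 + 177.16 = 128698.81
Import duty = 128698.81 × 4% = 5147.95
Buyer bears: inland to port 1631.15 + export clearance 136.79 + origin terminal 235.87 + freight 2519.89 + insurance 177.16 + destination terminal 407.40 + duty 5147.95 = 10256.21
Landed cost = invoice 123997.95 + 10256.21 = 134254.16

Total landed cost: CHF 134254.16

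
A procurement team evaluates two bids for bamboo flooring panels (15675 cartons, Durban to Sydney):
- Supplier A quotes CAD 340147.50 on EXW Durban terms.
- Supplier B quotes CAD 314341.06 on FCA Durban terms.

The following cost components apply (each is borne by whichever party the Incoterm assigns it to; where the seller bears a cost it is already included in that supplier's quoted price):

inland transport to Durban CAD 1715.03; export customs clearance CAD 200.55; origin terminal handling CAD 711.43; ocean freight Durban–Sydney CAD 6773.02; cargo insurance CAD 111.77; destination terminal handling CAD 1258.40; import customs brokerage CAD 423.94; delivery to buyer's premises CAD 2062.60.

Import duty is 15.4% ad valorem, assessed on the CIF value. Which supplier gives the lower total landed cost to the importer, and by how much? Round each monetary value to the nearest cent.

Supplier A (EXW):
CIF value = EXW price + inland to port + export clearance + origin terminal + freight + insurance = 340147.50 + 1715.03 + 200.55 + 711.43 + 6773.02 + 111.77 = 349659.30
Import duty = 349659.30 × 15.4% = 53847.53
Buyer bears (A): 1715.03 + 200.55 + 711.43 + 6773.02 + 111.77 + 1258.40 + 423.94 + 2062.60 = 13256.74
Landed cost (A) = invoice 340147.50 + 13256.74 + duty 53847.53 = 407251.77
Supplier B (FCA):
CIF value = FCA price + origin terminal + freight + insurance = 314341.06 + 711.43 + 6773.02 + 111.77 = 321937.28
Import duty = 321937.28 × 15.4% = 49578.34
Buyer bears (B): 711.43 + 6773.02 + 111.77 + 1258.40 + 423.94 + 2062.60 = 11341.16
Landed cost (B) = invoice 314341.06 + 11341.16 + duty 49578.34 = 375260.56
Difference = |407251.77 − 375260.56| = 31991.21

Supplier B is cheaper by CAD 31991.21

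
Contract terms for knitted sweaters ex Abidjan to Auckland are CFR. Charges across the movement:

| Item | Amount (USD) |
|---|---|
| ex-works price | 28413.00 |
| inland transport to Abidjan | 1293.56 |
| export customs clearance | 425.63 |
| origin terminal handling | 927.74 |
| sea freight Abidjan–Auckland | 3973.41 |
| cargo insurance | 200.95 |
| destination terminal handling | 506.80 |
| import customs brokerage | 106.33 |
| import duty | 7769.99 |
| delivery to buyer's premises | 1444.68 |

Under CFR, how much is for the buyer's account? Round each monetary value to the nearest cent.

CFR: the seller pays costs through ocean freight to the destination port, but not insurance.
Seller's account: goods 28413.00 + inland to port 1293.56 + export clearance 425.63 + origin terminal 927.74 + freight 3973.41 = 35033.34
Buyer's account: insurance 200.95 + destination terminal 506.80 + brokerage 106.33 + duty 7769.99 + delivery 1444.68 = 10028.75

Buyer's account: USD 10028.75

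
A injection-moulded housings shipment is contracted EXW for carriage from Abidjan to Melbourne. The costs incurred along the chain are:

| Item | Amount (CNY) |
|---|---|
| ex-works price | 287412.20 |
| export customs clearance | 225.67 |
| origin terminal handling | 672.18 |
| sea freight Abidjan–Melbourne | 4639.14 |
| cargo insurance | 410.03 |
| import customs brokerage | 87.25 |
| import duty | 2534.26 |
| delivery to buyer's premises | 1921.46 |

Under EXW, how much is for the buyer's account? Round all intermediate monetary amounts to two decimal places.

Buyer's account: CNY 10489.99

EXW: the seller makes goods available at their premises; the buyer bears all onward costs.
Seller's account: goods 287412.20 = 287412.20
Buyer's account: export clearance 225.67 + origin terminal 672.18 + freight 4639.14 + insurance 410.03 + brokerage 87.25 + duty 2534.26 + delivery 1921.46 = 10489.99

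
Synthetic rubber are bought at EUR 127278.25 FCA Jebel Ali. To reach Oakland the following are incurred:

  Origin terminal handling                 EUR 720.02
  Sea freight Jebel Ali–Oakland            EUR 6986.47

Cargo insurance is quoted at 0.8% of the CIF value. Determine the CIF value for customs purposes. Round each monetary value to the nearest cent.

CIF value: EUR 136073.33

Let C be the CIF value. C = FCA price + pre-shipment costs + freight + 0.8% × C
C − 0.8% × C = 127278.25 + 720.02 + 6986.47
0.992 × C = 134984.74
C = 134984.74 / 0.992 = 136073.33
Insurance premium = 0.8% × 136073.33 = 1088.59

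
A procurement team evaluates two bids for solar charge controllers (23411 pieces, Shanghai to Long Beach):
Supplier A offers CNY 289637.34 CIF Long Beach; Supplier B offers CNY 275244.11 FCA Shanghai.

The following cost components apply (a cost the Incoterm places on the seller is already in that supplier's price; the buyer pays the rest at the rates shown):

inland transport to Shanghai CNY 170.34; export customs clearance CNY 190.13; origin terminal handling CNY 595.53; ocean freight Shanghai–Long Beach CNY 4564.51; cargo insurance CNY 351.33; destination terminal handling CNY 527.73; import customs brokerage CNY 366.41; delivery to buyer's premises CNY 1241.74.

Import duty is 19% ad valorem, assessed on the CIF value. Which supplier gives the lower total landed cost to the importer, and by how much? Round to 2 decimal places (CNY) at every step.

Supplier A (CIF):
The CIF price already equals the CIF value: 289637.34
Import duty = 289637.34 × 19% = 55031.09
Buyer bears (A): 527.73 + 366.41 + 1241.74 = 2135.88
Landed cost (A) = invoice 289637.34 + 2135.88 + duty 55031.09 = 346804.31
Supplier B (FCA):
CIF value = FCA price + origin terminal + freight + insurance = 275244.11 + 595.53 + 4564.51 + 351.33 = 280755.48
Import duty = 280755.48 × 19% = 53343.54
Buyer bears (B): 595.53 + 4564.51 + 351.33 + 527.73 + 366.41 + 1241.74 = 7647.25
Landed cost (B) = invoice 275244.11 + 7647.25 + duty 53343.54 = 336234.90
Difference = |346804.31 − 336234.90| = 10569.41

Supplier B is cheaper by CNY 10569.41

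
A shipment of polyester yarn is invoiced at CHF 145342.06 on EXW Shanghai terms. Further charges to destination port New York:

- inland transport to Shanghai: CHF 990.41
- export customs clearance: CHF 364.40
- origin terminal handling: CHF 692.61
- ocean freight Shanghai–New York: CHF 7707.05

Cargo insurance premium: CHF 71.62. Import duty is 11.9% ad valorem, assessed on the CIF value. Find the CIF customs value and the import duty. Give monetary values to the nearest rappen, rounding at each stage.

CIF = EXW price + pre-shipment costs + freight + insurance
CIF = 145342.06 + 990.41 + 364.40 + 692.61 + 7707.05 + 71.62 = 155168.15
Import duty = 155168.15 × 11.9% = 18465.01

CIF value: CHF 155168.15; import duty: CHF 18465.01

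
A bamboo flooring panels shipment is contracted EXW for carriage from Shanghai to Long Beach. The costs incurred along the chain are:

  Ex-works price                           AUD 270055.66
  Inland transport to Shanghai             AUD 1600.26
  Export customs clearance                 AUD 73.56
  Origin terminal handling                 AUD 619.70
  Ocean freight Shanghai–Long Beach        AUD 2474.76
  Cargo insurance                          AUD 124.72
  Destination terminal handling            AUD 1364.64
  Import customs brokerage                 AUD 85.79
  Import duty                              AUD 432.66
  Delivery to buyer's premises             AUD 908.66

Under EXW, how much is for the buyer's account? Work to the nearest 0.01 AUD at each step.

EXW: the seller makes goods available at their premises; the buyer bears all onward costs.
Seller's account: goods 270055.66 = 270055.66
Buyer's account: inland to port 1600.26 + export clearance 73.56 + origin terminal 619.70 + freight 2474.76 + insurance 124.72 + destination terminal 1364.64 + brokerage 85.79 + duty 432.66 + delivery 908.66 = 7684.75

Buyer's account: AUD 7684.75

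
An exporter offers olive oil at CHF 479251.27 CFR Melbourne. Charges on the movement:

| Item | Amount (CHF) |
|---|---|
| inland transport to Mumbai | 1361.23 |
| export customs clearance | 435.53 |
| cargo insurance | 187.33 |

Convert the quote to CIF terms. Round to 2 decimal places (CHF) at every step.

Not relevant to the conversion: export clearance, inland to port — on the seller under both CFR and CIF; already in the CFR price and stays in the CIF price.
From CFR to CIF, the seller additionally bears: insurance.
CIF price = 479251.27 + 187.33 = 479438.60

CIF price: CHF 479438.60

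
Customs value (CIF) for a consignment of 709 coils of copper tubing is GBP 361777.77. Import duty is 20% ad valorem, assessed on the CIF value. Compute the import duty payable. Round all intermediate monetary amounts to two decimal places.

Import duty: GBP 72355.55

Import duty = 361777.77 × 20% = 72355.55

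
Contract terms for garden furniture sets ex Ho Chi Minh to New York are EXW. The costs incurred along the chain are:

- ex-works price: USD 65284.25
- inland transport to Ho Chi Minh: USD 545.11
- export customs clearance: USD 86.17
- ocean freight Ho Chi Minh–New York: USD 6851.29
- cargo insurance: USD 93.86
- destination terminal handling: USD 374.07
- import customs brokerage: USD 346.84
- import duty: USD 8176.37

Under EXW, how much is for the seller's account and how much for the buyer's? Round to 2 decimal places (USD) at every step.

Seller: USD 65284.25; buyer: USD 16473.71

EXW: the seller makes goods available at their premises; the buyer bears all onward costs.
Seller's account: goods 65284.25 = 65284.25
Buyer's account: inland to port 545.11 + export clearance 86.17 + freight 6851.29 + insurance 93.86 + destination terminal 374.07 + brokerage 346.84 + duty 8176.37 = 16473.71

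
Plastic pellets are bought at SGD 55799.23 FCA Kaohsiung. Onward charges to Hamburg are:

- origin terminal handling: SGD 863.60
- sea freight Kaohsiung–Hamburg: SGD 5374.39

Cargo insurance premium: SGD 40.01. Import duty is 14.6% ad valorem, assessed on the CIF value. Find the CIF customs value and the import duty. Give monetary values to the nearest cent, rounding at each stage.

CIF = FCA price + pre-shipment costs + freight + insurance
CIF = 55799.23 + 863.60 + 5374.39 + 40.01 = 62077.23
Import duty = 62077.23 × 14.6% = 9063.28

CIF value: SGD 62077.23; import duty: SGD 9063.28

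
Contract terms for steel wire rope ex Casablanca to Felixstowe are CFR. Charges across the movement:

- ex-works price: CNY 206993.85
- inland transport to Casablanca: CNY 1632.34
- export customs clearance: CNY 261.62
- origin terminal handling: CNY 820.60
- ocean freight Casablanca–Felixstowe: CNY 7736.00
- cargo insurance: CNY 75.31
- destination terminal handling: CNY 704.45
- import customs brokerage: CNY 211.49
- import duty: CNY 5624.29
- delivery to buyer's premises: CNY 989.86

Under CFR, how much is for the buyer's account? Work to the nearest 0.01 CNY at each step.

CFR: the seller pays costs through ocean freight to the destination port, but not insurance.
Seller's account: goods 206993.85 + inland to port 1632.34 + export clearance 261.62 + origin terminal 820.60 + freight 7736.00 = 217444.41
Buyer's account: insurance 75.31 + destination terminal 704.45 + brokerage 211.49 + duty 5624.29 + delivery 989.86 = 7605.40

Buyer's account: CNY 7605.40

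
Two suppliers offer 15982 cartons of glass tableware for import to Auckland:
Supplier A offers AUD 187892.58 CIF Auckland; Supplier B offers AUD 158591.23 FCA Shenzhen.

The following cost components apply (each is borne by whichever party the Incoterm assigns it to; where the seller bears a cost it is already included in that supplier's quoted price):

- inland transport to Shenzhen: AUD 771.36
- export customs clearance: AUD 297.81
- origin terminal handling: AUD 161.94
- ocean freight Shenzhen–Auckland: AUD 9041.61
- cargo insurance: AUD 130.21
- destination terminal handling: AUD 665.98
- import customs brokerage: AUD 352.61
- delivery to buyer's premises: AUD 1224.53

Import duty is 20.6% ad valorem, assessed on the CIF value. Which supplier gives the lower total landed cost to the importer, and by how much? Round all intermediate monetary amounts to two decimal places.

Supplier B is cheaper by AUD 24080.91

Supplier A (CIF):
The CIF price already equals the CIF value: 187892.58
Import duty = 187892.58 × 20.6% = 38705.87
Buyer bears (A): 665.98 + 352.61 + 1224.53 = 2243.12
Landed cost (A) = invoice 187892.58 + 2243.12 + duty 38705.87 = 228841.57
Supplier B (FCA):
CIF value = FCA price + origin terminal + freight + insurance = 158591.23 + 161.94 + 9041.61 + 130.21 = 167924.99
Import duty = 167924.99 × 20.6% = 34592.55
Buyer bears (B): 161.94 + 9041.61 + 130.21 + 665.98 + 352.61 + 1224.53 = 11576.88
Landed cost (B) = invoice 158591.23 + 11576.88 + duty 34592.55 = 204760.66
Difference = |228841.57 − 204760.66| = 24080.91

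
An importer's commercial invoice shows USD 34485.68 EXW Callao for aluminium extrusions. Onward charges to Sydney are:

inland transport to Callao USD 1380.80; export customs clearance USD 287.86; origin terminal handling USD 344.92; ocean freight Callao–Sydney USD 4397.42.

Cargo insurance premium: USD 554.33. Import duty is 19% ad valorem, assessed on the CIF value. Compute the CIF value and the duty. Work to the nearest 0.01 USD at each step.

CIF value: USD 41451.01; import duty: USD 7875.69

CIF = EXW price + pre-shipment costs + freight + insurance
CIF = 34485.68 + 1380.80 + 287.86 + 344.92 + 4397.42 + 554.33 = 41451.01
Import duty = 41451.01 × 19% = 7875.69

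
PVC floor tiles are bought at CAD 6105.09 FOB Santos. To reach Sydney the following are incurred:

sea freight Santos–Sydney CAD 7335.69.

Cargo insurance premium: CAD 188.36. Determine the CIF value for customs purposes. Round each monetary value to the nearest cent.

CIF = FOB price + freight + insurance
CIF = 6105.09 + 7335.69 + 188.36 = 13629.14

CIF value: CAD 13629.14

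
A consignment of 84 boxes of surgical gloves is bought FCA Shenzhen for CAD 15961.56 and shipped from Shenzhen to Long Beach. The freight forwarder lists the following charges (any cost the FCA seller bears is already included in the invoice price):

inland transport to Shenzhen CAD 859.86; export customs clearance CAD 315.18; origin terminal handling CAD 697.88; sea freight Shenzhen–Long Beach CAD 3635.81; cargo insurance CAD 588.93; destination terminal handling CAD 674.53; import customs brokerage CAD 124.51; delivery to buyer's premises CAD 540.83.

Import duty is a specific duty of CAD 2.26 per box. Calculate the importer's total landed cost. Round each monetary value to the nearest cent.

FCA: the seller delivers export-cleared goods to the carrier; the buyer bears costs from that point.
Already in the invoice (seller's account under FCA): inland to port, export clearance — exclude.
CIF value = FCA price + origin terminal + freight + insurance = 15961.56 + 697.88 + 3635.81 + 588.93 = 20884.18
Import duty = 84 × 2.26 = 189.84
Buyer bears: origin terminal 697.88 + freight 3635.81 + insurance 588.93 + destination terminal 674.53 + brokerage 124.51 + delivery 540.83 + duty 189.84 = 6452.33
Landed cost = invoice 15961.56 + 6452.33 = 22413.89

Total landed cost: CAD 22413.89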